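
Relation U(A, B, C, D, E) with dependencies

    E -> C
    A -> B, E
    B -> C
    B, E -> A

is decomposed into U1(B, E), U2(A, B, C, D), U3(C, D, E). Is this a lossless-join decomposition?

Chase test. Columns are A, B, C, D, E; row i has aⱼ where attribute j ∈ Ui, else bᵢⱼ.
Initial tableau (one row per fragment):
  row 1: b11 a2 b13 b14 a5
  row 2: a1 a2 a3 a4 b25
  row 3: b31 b32 a3 a4 a5
Rows 1 and 3 agree on E; apply E→C and equate their C entries.
No row becomes fully distinguished — the join is lossy.

No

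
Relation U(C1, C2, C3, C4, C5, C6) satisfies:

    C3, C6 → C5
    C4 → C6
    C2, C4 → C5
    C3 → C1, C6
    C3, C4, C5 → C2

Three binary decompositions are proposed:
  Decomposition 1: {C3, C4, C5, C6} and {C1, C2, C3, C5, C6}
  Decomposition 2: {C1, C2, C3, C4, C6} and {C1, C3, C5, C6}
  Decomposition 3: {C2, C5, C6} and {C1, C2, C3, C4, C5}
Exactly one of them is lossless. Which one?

Decomposition 1: common = {C3, C5, C6}, closure = {C1, C3, C5, C6} → lossy.
Decomposition 2: common = {C1, C3, C6}, closure = {C1, C3, C5, C6} → lossless.
Decomposition 3: common = {C2, C5}, closure = {C2, C5} → lossy.

Decomposition 2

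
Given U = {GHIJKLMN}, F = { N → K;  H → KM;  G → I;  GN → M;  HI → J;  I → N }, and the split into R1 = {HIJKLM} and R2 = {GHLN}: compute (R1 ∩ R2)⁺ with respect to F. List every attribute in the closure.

HKLM

R1 ∩ R2 = {HL}.
H → KM applies, adding KM
Closure: {HKLM}.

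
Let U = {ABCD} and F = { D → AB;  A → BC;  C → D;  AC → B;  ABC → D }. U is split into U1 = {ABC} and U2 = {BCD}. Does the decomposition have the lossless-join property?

Common attributes: U1 ∩ U2 = {BC}.
Closure of {BC}: C → D applies, adding D; D → AB applies, adding A. So (BC)⁺ = {ABCD}.
This closure contains every attribute of U1, so U1 ∩ U2 → U1. The join is lossless.

Yes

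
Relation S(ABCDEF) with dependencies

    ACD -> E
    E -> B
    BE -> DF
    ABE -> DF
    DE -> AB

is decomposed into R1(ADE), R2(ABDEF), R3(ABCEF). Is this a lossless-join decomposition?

Chase test. Columns are ABCDEF; row i has aⱼ where attribute j ∈ Ri, else bᵢⱼ.
Initial tableau (one row per fragment):
  row 1: a1 b12 b13 a4 a5 b16
  row 2: a1 a2 b23 a4 a5 a6
  row 3: a1 a2 a3 b34 a5 a6
Rows 1 and 2 agree on E; apply E→B and equate their B entries.
Rows 1 and 2 agree on BE; apply BE→DF and equate their DF entries.
Rows 1 and 3 agree on BE; apply BE→DF and equate their DF entries.
Row 3 is now all distinguished symbols — the join is lossless.

Yes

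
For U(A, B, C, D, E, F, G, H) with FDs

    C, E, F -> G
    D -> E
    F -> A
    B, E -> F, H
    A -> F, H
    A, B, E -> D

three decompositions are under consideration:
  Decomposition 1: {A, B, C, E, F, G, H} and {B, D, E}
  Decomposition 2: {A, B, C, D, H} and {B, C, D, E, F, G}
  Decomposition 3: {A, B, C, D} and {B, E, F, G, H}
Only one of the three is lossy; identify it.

Decomposition 1: common = {B, E}, closure = {A, B, D, E, F, H} → lossless.
Decomposition 2: common = {B, C, D}, closure = {A, B, C, D, E, F, G, H} → lossless.
Decomposition 3: common = {B}, closure = {B} → lossy.

Decomposition 3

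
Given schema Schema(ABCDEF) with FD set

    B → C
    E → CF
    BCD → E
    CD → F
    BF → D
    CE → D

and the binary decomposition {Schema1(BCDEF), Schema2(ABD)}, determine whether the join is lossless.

Common attributes: Schema1 ∩ Schema2 = {BD}.
Closure of {BD}: B → C applies, adding C; BCD → E applies, adding E; CD → F applies, adding F. So (BD)⁺ = {BCDEF}.
This closure contains every attribute of Schema1, so Schema1 ∩ Schema2 → Schema1. The join is lossless.

Yes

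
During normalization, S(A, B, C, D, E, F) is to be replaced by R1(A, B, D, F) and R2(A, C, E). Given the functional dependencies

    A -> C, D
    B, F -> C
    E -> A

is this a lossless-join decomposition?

Common attributes: R1 ∩ R2 = {A}.
Closure of {A}: A → C, D applies, adding C, D. So (A)⁺ = {A, C, D}.
The closure contains neither all of R1 = {A, B, D, F} nor all of R2 = {A, C, E}, so the common attributes are not a superkey of either fragment. The join is lossy.

No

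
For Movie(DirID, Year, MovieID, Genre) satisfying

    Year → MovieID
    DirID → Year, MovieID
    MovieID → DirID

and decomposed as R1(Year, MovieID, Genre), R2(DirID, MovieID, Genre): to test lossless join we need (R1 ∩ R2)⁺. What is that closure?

R1 ∩ R2 = {MovieID, Genre}.
MovieID → DirID applies, adding DirID
DirID → Year, MovieID applies, adding Year
Closure: {DirID, Year, MovieID, Genre}.

DirID, Year, MovieID, Genre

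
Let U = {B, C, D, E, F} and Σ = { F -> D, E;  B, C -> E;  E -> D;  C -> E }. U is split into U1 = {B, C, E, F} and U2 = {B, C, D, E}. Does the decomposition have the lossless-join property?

Yes

Common attributes: U1 ∩ U2 = {B, C, E}.
Closure of {B, C, E}: E → D applies, adding D. So (B, C, E)⁺ = {B, C, D, E}.
This closure contains every attribute of U2, so U1 ∩ U2 → U2. The join is lossless.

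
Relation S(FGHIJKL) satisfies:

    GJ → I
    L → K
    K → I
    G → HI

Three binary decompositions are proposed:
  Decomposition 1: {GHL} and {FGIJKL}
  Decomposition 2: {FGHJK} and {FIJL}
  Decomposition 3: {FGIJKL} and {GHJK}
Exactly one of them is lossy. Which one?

Decomposition 1: common = {GL}, closure = {GHIKL} → lossless.
Decomposition 2: common = {FJ}, closure = {FJ} → lossy.
Decomposition 3: common = {GJK}, closure = {GHIJK} → lossless.

Decomposition 2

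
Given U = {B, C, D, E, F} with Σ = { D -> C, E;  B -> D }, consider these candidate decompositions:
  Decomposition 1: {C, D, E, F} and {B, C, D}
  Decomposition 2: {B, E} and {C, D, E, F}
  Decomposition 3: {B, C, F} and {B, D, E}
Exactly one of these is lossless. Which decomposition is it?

Decomposition 3

Decomposition 1: common = {C, D}, closure = {C, D, E} → lossy.
Decomposition 2: common = {E}, closure = {E} → lossy.
Decomposition 3: common = {B}, closure = {B, C, D, E} → lossless.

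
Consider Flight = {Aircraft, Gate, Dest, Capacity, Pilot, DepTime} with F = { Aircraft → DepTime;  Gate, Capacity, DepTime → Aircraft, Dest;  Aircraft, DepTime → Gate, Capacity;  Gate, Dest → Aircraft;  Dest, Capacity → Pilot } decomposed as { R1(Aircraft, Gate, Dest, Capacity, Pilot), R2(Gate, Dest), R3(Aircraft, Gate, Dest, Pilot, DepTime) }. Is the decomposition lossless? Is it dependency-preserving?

lossless but not dependency-preserving

Lossless test (chase): Rows 1 and 3 agree on Aircraft; apply Aircraft→DepTime and equate their DepTime entries. Rows 1 and 3 agree on Aircraft, DepTime; apply Aircraft, DepTime→Gate, Capacity and equate their Gate, Capacity entries. Rows 1 and 2 agree on Gate, Dest; apply Gate, Dest→Aircraft and equate their Aircraft entries. Rows 1 and 2 agree on Aircraft; apply Aircraft→DepTime and equate their DepTime entries. Rows 1 and 2 agree on Aircraft, DepTime; apply Aircraft, DepTime→Gate, Capacity and equate their Gate, Capacity entries. Rows 1 and 2 agree on Dest, Capacity; apply Dest, Capacity→Pilot and equate their Pilot entries. Row 1 is now all distinguished symbols — the join is lossless.
Dependency preservation: the restricted closure of {Gate, Capacity, DepTime} across the fragments never reaches {Aircraft, Dest}, so Gate, Capacity, DepTime → Aircraft, Dest cannot be enforced without a join — not preserved.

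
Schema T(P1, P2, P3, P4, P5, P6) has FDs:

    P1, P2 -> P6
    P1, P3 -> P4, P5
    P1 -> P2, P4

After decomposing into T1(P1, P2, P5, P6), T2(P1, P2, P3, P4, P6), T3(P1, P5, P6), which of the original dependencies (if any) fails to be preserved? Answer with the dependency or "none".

Check P1, P3 → P4, P5: no single fragment contains all of {P1, P3, P4, P5}, and the restricted closure of {P1, P3} across the fragments never reaches {P4, P5}.
P1, P2 → P6 is preserved.
P1 → P2, P4 is preserved.

P1, P3 -> P4, P5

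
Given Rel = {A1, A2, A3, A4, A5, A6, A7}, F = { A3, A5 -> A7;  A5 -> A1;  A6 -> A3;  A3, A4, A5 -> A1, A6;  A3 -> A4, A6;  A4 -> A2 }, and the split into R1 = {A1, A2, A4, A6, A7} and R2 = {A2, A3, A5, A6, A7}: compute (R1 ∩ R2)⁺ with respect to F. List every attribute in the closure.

A2, A3, A4, A6, A7

R1 ∩ R2 = {A2, A6, A7}.
A6 → A3 applies, adding A3
A3 → A4, A6 applies, adding A4
Closure: {A2, A3, A4, A6, A7}.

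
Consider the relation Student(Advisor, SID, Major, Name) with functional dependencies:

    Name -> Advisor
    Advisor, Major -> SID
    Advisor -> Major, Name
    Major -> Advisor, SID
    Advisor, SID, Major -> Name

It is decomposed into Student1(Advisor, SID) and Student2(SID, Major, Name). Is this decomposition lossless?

Common attributes: Student1 ∩ Student2 = {SID}.
No dependency enlarges {SID}, so (SID)⁺ = {SID}.
The closure contains neither all of Student1 = {Advisor, SID} nor all of Student2 = {SID, Major, Name}, so the common attributes are not a superkey of either fragment. The join is lossy.

No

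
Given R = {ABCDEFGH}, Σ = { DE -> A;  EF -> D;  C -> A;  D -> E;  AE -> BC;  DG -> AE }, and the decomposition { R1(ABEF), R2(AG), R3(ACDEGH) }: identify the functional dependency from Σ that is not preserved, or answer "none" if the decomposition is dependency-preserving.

EF -> D

Check EF → D: no single fragment contains all of {DEF}, and the restricted closure of {EF} across the fragments never reaches {D}.
DE → A is preserved.
C → A is preserved.
D → E is preserved.
AE → BC is preserved.
DG → AE is preserved.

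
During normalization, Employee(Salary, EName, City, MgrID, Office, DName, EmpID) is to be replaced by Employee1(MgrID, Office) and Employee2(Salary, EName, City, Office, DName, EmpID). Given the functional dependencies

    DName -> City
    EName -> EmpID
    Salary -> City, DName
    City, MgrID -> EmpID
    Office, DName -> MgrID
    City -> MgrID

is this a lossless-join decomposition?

Common attributes: Employee1 ∩ Employee2 = {Office}.
No dependency enlarges {Office}, so (Office)⁺ = {Office}.
The closure contains neither all of Employee1 = {MgrID, Office} nor all of Employee2 = {Salary, EName, City, Office, DName, EmpID}, so the common attributes are not a superkey of either fragment. The join is lossy.

No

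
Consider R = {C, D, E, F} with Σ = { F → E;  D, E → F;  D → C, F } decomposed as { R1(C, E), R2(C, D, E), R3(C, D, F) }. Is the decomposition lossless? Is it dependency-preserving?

Lossless test (chase): Rows 2 and 3 agree on D; apply D→C, F and equate their C, F entries. Rows 2 and 3 agree on F; apply F→E and equate their E entries. Row 2 is now all distinguished symbols — the join is lossless.
Dependency preservation: the restricted closure of {F} across the fragments never reaches {E}, so F → E cannot be enforced without a join — not preserved.

lossless but not dependency-preserving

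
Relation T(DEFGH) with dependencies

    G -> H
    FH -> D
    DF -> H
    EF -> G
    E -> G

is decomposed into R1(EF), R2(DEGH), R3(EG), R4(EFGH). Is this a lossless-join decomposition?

Chase test. Columns are DEFGH; row i has aⱼ where attribute j ∈ Ri, else bᵢⱼ.
Initial tableau (one row per fragment):
  row 1: b11 a2 a3 b14 b15
  row 2: a1 a2 b23 a4 a5
  row 3: b31 a2 b33 a4 b35
  row 4: b41 a2 a3 a4 a5
Rows 2 and 3 agree on G; apply G→H and equate their H entries.
Rows 1 and 4 agree on EF; apply EF→G and equate their G entries.
Rows 1 and 2 agree on G; apply G→H and equate their H entries.
Rows 1 and 4 agree on FH; apply FH→D and equate their D entries.
No row becomes fully distinguished — the join is lossy.

No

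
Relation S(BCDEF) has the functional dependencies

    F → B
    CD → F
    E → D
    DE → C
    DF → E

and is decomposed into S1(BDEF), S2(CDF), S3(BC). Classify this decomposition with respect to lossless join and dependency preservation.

Lossless test (chase): Rows 1 and 2 agree on F; apply F→B and equate their B entries. Rows 1 and 2 agree on DF; apply DF→E and equate their E entries. Rows 1 and 2 agree on DE; apply DE→C and equate their C entries. Row 1 is now all distinguished symbols — the join is lossless.
Dependency preservation: DE → C is not contained in any single fragment, but the restricted closure of its left-hand side across the fragments still reaches the right-hand side; the remaining FDs each lie inside some fragment. All dependencies are preserved.

lossless and dependency-preserving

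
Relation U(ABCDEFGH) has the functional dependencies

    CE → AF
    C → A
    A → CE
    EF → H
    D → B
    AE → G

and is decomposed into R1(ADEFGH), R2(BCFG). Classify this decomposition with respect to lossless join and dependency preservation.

lossy and not dependency-preserving

Lossless test: (FG)⁺ = {FG}, which is a superkey of neither fragment — lossy.
Dependency preservation: the restricted closure of {CE} across the fragments never reaches {AF}, so CE → AF cannot be enforced without a join — not preserved.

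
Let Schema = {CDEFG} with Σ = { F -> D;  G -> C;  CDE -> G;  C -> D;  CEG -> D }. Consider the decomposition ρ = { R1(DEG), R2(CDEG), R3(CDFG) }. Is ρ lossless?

Chase test. Columns are CDEFG; row i has aⱼ where attribute j ∈ Ri, else bᵢⱼ.
Initial tableau (one row per fragment):
  row 1: b11 a2 a3 b14 a5
  row 2: a1 a2 a3 b24 a5
  row 3: a1 a2 b33 a4 a5
Rows 1 and 2 agree on G; apply G→C and equate their C entries.
No row becomes fully distinguished — the join is lossy.

No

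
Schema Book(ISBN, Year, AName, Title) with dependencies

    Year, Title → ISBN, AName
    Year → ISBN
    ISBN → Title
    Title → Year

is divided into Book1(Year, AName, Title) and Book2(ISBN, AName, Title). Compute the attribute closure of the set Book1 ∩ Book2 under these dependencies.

Book1 ∩ Book2 = {AName, Title}.
Title → Year applies, adding Year
Year, Title → ISBN, AName applies, adding ISBN
Closure: {ISBN, Year, AName, Title}.

ISBN, Year, AName, Title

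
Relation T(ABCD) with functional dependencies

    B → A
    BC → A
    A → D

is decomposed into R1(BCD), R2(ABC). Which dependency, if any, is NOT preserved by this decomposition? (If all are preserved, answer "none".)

Check A → D: no single fragment contains all of {AD}, and the restricted closure of {A} across the fragments never reaches {D}.
B → A is preserved.
BC → A is preserved.

A → D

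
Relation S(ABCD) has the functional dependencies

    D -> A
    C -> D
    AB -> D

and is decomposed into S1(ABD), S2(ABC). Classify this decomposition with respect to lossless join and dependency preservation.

lossless but not dependency-preserving

Lossless test: (AB)⁺ = {ABD}, which contains all of one fragment — lossless.
Dependency preservation: the restricted closure of {C} across the fragments never reaches {D}, so C → D cannot be enforced without a join — not preserved.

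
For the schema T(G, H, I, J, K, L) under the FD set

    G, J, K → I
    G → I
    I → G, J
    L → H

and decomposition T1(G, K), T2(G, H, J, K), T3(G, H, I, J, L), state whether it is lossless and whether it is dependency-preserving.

lossy but dependency-preserving

Lossless test (chase): Rows 1 and 2 agree on G; apply G→I and equate their I entries. Rows 1 and 3 agree on G; apply G→I and equate their I entries. Rows 1 and 2 agree on I; apply I→G, J and equate their G, J entries. No row becomes fully distinguished — the join is lossy.
Dependency preservation: G, J, K → I is not contained in any single fragment, but the restricted closure of its left-hand side across the fragments still reaches the right-hand side; the remaining FDs each lie inside some fragment. All dependencies are preserved.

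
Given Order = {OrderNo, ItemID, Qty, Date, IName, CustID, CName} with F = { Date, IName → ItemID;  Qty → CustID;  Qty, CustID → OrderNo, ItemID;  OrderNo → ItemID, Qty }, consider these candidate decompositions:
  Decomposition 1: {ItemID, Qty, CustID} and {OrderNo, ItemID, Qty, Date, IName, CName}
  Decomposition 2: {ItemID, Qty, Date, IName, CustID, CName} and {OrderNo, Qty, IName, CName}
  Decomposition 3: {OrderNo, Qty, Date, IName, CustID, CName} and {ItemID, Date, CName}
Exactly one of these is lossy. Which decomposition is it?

Decomposition 1: common = {ItemID, Qty}, closure = {OrderNo, ItemID, Qty, CustID} → lossless.
Decomposition 2: common = {Qty, IName, CName}, closure = {OrderNo, ItemID, Qty, IName, CustID, CName} → lossless.
Decomposition 3: common = {Date, CName}, closure = {Date, CName} → lossy.

Decomposition 3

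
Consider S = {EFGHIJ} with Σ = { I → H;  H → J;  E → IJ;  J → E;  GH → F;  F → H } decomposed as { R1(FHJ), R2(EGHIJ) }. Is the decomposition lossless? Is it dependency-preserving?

Lossless test: (HJ)⁺ = {EHIJ}, which is a superkey of neither fragment — lossy.
Dependency preservation: the restricted closure of {GH} across the fragments never reaches {F}, so GH → F cannot be enforced without a join — not preserved.

lossy and not dependency-preserving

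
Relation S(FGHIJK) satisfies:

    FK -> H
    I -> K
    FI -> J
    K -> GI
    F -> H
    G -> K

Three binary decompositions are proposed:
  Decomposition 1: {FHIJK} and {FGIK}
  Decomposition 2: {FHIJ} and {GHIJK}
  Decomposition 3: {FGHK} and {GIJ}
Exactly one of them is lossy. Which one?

Decomposition 1: common = {FIK}, closure = {FGHIJK} → lossless.
Decomposition 2: common = {HIJ}, closure = {GHIJK} → lossless.
Decomposition 3: common = {G}, closure = {GIK} → lossy.

Decomposition 3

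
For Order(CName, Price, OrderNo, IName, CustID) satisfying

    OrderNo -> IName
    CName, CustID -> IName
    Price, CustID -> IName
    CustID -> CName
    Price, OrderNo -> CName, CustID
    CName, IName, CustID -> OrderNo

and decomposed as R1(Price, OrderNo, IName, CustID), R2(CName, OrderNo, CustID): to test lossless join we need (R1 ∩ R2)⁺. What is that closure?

CName, OrderNo, IName, CustID

R1 ∩ R2 = {OrderNo, CustID}.
OrderNo → IName applies, adding IName
CustID → CName applies, adding CName
Closure: {CName, OrderNo, IName, CustID}.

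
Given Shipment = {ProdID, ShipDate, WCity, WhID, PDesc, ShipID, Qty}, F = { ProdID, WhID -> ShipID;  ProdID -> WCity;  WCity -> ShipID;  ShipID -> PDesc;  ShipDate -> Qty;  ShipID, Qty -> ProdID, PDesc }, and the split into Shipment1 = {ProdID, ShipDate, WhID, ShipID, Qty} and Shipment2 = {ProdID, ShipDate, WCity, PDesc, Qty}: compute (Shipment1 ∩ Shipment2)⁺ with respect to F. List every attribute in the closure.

Shipment1 ∩ Shipment2 = {ProdID, ShipDate, Qty}.
ProdID → WCity applies, adding WCity
WCity → ShipID applies, adding ShipID
ShipID → PDesc applies, adding PDesc
Closure: {ProdID, ShipDate, WCity, PDesc, ShipID, Qty}.

ProdID, ShipDate, WCity, PDesc, ShipID, Qty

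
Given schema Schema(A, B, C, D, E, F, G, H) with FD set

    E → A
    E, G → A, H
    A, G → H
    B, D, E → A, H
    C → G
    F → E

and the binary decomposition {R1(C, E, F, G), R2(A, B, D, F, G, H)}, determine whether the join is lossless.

Common attributes: R1 ∩ R2 = {F, G}.
Closure of {F, G}: F → E applies, adding E; E → A applies, adding A; E, G → A, H applies, adding H. So (F, G)⁺ = {A, E, F, G, H}.
The closure contains neither all of R1 = {C, E, F, G} nor all of R2 = {A, B, D, F, G, H}, so the common attributes are not a superkey of either fragment. The join is lossy.

No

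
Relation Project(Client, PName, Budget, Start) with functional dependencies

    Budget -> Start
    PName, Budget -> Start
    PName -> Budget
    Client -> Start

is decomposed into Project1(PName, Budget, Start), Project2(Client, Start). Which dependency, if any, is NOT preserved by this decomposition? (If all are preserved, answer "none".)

Budget → Start lies within Project1.
PName, Budget → Start lies within Project1.
PName → Budget lies within Project1.
Client → Start lies within Project2.
Every dependency is enforceable on the fragments, so the decomposition is dependency-preserving.

none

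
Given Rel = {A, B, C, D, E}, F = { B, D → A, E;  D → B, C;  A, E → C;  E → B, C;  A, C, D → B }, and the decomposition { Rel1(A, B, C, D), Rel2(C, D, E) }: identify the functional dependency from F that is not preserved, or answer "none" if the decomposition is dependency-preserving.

E → B, C

Check E → B, C: no single fragment contains all of {B, C, E}, and the restricted closure of {E} across the fragments never reaches {B, C}.
B, D → A, E is preserved.
D → B, C is preserved.
A, E → C is preserved.
A, C, D → B is preserved.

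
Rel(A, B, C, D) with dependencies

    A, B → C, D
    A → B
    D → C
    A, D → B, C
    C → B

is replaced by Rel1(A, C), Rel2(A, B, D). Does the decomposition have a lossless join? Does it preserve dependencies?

Lossless test: (A)⁺ = {A, B, C, D}, which contains all of one fragment — lossless.
Dependency preservation: the restricted closure of {D} across the fragments never reaches {C}, so D → C cannot be enforced without a join — not preserved.

lossless but not dependency-preserving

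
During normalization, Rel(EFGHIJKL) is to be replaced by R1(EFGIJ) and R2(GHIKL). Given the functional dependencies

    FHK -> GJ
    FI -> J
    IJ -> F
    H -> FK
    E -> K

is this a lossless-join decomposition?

No

Common attributes: R1 ∩ R2 = {GI}.
No dependency enlarges {GI}, so (GI)⁺ = {GI}.
The closure contains neither all of R1 = {EFGIJ} nor all of R2 = {GHIKL}, so the common attributes are not a superkey of either fragment. The join is lossy.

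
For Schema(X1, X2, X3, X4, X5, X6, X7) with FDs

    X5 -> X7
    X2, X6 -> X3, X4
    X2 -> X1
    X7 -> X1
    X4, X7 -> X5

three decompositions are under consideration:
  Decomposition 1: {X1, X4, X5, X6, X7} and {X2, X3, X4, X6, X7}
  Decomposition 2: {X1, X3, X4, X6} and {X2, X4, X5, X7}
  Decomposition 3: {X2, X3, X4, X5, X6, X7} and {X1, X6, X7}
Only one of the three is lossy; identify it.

Decomposition 1: common = {X4, X6, X7}, closure = {X1, X4, X5, X6, X7} → lossless.
Decomposition 2: common = {X4}, closure = {X4} → lossy.
Decomposition 3: common = {X6, X7}, closure = {X1, X6, X7} → lossless.

Decomposition 2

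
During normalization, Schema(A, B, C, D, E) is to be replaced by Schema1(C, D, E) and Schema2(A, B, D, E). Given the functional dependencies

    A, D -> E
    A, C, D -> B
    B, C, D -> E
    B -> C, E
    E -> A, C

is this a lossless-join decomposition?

Common attributes: Schema1 ∩ Schema2 = {D, E}.
Closure of {D, E}: E → A, C applies, adding A, C; A, C, D → B applies, adding B. So (D, E)⁺ = {A, B, C, D, E}.
This closure contains every attribute of Schema1, so Schema1 ∩ Schema2 → Schema1. The join is lossless.

Yes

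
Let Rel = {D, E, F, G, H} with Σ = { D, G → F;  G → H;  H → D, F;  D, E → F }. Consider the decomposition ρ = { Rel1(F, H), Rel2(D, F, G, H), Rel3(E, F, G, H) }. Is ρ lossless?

Chase test. Columns are D, E, F, G, H; row i has aⱼ where attribute j ∈ Reli, else bᵢⱼ.
Initial tableau (one row per fragment):
  row 1: b11 b12 a3 b14 a5
  row 2: a1 b22 a3 a4 a5
  row 3: b31 a2 a3 a4 a5
Rows 1 and 2 agree on H; apply H→D, F and equate their D, F entries.
Rows 1 and 3 agree on H; apply H→D, F and equate their D, F entries.
Row 3 is now all distinguished symbols — the join is lossless.

Yes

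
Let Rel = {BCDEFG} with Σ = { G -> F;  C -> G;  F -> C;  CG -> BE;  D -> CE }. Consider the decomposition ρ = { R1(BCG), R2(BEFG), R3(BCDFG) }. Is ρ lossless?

Chase test. Columns are BCDEFG; row i has aⱼ where attribute j ∈ Ri, else bᵢⱼ.
Initial tableau (one row per fragment):
  row 1: a1 a2 b13 b14 b15 a6
  row 2: a1 b22 b23 a4 a5 a6
  row 3: a1 a2 a3 b34 a5 a6
Rows 1 and 2 agree on G; apply G→F and equate their F entries.
Rows 1 and 2 agree on F; apply F→C and equate their C entries.
Rows 1 and 2 agree on CG; apply CG→BE and equate their BE entries.
Rows 1 and 3 agree on CG; apply CG→BE and equate their BE entries.
Row 3 is now all distinguished symbols — the join is lossless.

Yes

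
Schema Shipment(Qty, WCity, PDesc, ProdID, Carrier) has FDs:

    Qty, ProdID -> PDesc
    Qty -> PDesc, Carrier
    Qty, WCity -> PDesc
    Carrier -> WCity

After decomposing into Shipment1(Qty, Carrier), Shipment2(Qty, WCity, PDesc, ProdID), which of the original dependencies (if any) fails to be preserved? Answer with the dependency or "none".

Check Carrier → WCity: no single fragment contains all of {WCity, Carrier}, and the restricted closure of {Carrier} across the fragments never reaches {WCity}.
Qty, ProdID → PDesc is preserved.
Qty → PDesc, Carrier is preserved.
Qty, WCity → PDesc is preserved.

Carrier -> WCity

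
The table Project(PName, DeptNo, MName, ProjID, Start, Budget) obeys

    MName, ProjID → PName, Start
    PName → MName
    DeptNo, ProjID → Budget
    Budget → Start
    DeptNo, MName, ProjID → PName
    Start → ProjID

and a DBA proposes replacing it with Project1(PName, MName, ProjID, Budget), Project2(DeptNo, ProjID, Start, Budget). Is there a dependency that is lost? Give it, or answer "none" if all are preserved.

MName, ProjID → PName, Start

Check MName, ProjID → PName, Start: no single fragment contains all of {PName, MName, ProjID, Start}, and the restricted closure of {MName, ProjID} across the fragments never reaches {PName, Start}.
PName → MName is preserved.
DeptNo, ProjID → Budget is preserved.
Budget → Start is preserved.
DeptNo, MName, ProjID → PName is preserved.
Start → ProjID is preserved.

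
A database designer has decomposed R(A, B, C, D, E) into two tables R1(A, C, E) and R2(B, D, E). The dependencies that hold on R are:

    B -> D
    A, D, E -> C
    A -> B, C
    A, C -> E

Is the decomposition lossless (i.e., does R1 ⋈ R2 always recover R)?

Common attributes: R1 ∩ R2 = {E}.
No dependency enlarges {E}, so (E)⁺ = {E}.
The closure contains neither all of R1 = {A, C, E} nor all of R2 = {B, D, E}, so the common attributes are not a superkey of either fragment. The join is lossy.

No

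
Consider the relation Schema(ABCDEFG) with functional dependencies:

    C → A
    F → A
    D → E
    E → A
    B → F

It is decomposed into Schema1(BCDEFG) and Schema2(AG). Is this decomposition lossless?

Common attributes: Schema1 ∩ Schema2 = {G}.
No dependency enlarges {G}, so (G)⁺ = {G}.
The closure contains neither all of Schema1 = {BCDEFG} nor all of Schema2 = {AG}, so the common attributes are not a superkey of either fragment. The join is lossy.

No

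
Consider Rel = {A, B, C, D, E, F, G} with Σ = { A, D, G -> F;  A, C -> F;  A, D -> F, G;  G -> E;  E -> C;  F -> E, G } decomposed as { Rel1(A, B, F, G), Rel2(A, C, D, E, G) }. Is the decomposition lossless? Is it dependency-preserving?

Lossless test: (A, G)⁺ = {A, C, E, F, G}, which is a superkey of neither fragment — lossy.
Dependency preservation: A, D, G → F; A, C → F; A, D → F, G; F → E, G are not contained in any single fragment, but the restricted closure of each left-hand side across the fragments still reaches the right-hand side; the remaining FDs each lie inside some fragment. All dependencies are preserved.

lossy but dependency-preserving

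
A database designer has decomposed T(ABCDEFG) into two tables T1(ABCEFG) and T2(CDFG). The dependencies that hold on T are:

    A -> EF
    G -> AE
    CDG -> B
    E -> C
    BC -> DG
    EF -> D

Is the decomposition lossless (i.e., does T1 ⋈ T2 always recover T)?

Common attributes: T1 ∩ T2 = {CFG}.
Closure of {CFG}: G → AE applies, adding AE; EF → D applies, adding D; CDG → B applies, adding B. So (CFG)⁺ = {ABCDEFG}.
This closure contains every attribute of T1, so T1 ∩ T2 → T1. The join is lossless.

Yes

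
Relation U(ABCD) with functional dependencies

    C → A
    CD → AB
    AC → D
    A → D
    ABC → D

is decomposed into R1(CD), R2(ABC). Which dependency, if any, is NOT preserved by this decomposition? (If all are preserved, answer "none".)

Check A → D: no single fragment contains all of {AD}, and the restricted closure of {A} across the fragments never reaches {D}.
C → A is preserved.
CD → AB is preserved.
AC → D is preserved.
ABC → D is preserved.

A → D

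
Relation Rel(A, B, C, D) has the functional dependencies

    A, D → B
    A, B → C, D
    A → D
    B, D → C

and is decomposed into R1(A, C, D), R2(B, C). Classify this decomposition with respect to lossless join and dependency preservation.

Lossless test: (C)⁺ = {C}, which is a superkey of neither fragment — lossy.
Dependency preservation: the restricted closure of {A, D} across the fragments never reaches {B}, so A, D → B cannot be enforced without a join — not preserved.

lossy and not dependency-preserving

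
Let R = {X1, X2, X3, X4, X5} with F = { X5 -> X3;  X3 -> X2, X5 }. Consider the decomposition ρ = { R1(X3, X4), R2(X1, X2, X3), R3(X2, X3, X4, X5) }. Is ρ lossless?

Chase test. Columns are X1, X2, X3, X4, X5; row i has aⱼ where attribute j ∈ Ri, else bᵢⱼ.
Initial tableau (one row per fragment):
  row 1: b11 b12 a3 a4 b15
  row 2: a1 a2 a3 b24 b25
  row 3: b31 a2 a3 a4 a5
Rows 1 and 2 agree on X3; apply X3→X2, X5 and equate their X2, X5 entries.
Rows 1 and 3 agree on X3; apply X3→X2, X5 and equate their X2, X5 entries.
No row becomes fully distinguished — the join is lossy.

No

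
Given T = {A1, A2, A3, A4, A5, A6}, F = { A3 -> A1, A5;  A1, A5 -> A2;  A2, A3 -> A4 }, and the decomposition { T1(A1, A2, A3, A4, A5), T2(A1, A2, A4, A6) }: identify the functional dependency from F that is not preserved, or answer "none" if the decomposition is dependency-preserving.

A3 → A1, A5 lies within T1.
A1, A5 → A2 lies within T1.
A2, A3 → A4 lies within T1.
Every dependency is enforceable on the fragments, so the decomposition is dependency-preserving.

none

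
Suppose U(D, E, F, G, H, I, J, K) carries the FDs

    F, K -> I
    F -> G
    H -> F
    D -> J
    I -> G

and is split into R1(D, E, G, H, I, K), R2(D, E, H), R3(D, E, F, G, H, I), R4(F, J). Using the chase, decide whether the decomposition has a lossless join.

Chase test. Columns are D, E, F, G, H, I, J, K; row i has aⱼ where attribute j ∈ Ri, else bᵢⱼ.
Initial tableau (one row per fragment):
  row 1: a1 a2 b13 a4 a5 a6 b17 a8
  row 2: a1 a2 b23 b24 a5 b26 b27 b28
  row 3: a1 a2 a3 a4 a5 a6 b37 b38
  row 4: b41 b42 a3 b44 b45 b46 a7 b48
Rows 3 and 4 agree on F; apply F→G and equate their G entries.
Rows 1 and 2 agree on H; apply H→F and equate their F entries.
Rows 1 and 3 agree on H; apply H→F and equate their F entries.
Rows 1 and 2 agree on D; apply D→J and equate their J entries.
Rows 1 and 3 agree on D; apply D→J and equate their J entries.
Rows 1 and 2 agree on F; apply F→G and equate their G entries.
No row becomes fully distinguished — the join is lossy.

No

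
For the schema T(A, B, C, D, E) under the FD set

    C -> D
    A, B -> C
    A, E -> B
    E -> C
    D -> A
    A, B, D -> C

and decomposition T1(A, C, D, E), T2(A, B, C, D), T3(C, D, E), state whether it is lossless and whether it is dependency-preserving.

lossy and not dependency-preserving

Lossless test (chase): Rows 1 and 3 agree on D; apply D→A and equate their A entries. Rows 1 and 3 agree on A, E; apply A, E→B and equate their B entries. No row becomes fully distinguished — the join is lossy.
Dependency preservation: the restricted closure of {A, E} across the fragments never reaches {B}, so A, E → B cannot be enforced without a join — not preserved.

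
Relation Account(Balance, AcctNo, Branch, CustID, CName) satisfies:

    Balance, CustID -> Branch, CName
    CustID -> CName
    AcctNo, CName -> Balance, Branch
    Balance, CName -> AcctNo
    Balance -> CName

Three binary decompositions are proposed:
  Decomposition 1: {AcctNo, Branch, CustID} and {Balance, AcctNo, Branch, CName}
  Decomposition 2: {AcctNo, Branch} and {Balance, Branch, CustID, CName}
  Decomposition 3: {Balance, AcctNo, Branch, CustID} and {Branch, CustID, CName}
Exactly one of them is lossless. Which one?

Decomposition 3

Decomposition 1: common = {AcctNo, Branch}, closure = {AcctNo, Branch} → lossy.
Decomposition 2: common = {Branch}, closure = {Branch} → lossy.
Decomposition 3: common = {Branch, CustID}, closure = {Branch, CustID, CName} → lossless.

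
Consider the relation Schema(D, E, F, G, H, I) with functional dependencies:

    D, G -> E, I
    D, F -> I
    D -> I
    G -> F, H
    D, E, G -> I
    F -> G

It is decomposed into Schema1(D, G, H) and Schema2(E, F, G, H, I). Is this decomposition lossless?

Common attributes: Schema1 ∩ Schema2 = {G, H}.
Closure of {G, H}: G → F, H applies, adding F. So (G, H)⁺ = {F, G, H}.
The closure contains neither all of Schema1 = {D, G, H} nor all of Schema2 = {E, F, G, H, I}, so the common attributes are not a superkey of either fragment. The join is lossy.

No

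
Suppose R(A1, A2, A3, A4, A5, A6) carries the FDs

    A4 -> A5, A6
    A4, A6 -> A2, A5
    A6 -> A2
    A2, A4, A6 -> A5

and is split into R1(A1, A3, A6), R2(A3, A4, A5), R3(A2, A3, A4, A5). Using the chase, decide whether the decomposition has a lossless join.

No

Chase test. Columns are A1, A2, A3, A4, A5, A6; row i has aⱼ where attribute j ∈ Ri, else bᵢⱼ.
Initial tableau (one row per fragment):
  row 1: a1 b12 a3 b14 b15 a6
  row 2: b21 b22 a3 a4 a5 b26
  row 3: b31 a2 a3 a4 a5 b36
Rows 2 and 3 agree on A4; apply A4→A5, A6 and equate their A5, A6 entries.
Rows 2 and 3 agree on A4, A6; apply A4, A6→A2, A5 and equate their A2, A5 entries.
No row becomes fully distinguished — the join is lossy.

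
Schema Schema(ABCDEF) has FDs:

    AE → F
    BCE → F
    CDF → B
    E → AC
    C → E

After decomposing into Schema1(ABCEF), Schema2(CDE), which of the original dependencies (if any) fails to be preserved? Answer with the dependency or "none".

CDF → B

Check CDF → B: no single fragment contains all of {BCDF}, and the restricted closure of {CDF} across the fragments never reaches {B}.
AE → F is preserved.
BCE → F is preserved.
E → AC is preserved.
C → E is preserved.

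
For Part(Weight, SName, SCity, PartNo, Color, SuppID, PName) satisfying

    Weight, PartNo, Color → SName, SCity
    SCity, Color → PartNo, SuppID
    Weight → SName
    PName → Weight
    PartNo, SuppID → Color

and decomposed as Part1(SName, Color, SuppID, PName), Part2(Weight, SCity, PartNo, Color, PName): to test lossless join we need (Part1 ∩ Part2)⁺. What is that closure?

Weight, SName, Color, PName

Part1 ∩ Part2 = {Color, PName}.
PName → Weight applies, adding Weight
Weight → SName applies, adding SName
Closure: {Weight, SName, Color, PName}.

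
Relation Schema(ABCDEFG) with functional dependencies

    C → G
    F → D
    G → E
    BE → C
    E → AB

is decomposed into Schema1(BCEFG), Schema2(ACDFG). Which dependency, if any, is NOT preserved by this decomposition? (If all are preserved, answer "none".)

C → G lies within Schema1.
F → D lies within Schema2.
G → E lies within Schema1.
BE → C lies within Schema1.
E → AB: restricted closure across fragments reaches AB.
Every dependency is enforceable on the fragments, so the decomposition is dependency-preserving.

none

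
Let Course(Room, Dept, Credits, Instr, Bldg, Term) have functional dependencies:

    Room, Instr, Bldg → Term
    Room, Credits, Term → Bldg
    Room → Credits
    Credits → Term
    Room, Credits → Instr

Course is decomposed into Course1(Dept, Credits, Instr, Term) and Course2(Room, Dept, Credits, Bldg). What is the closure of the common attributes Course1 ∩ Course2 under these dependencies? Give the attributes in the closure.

Course1 ∩ Course2 = {Dept, Credits}.
Credits → Term applies, adding Term
Closure: {Dept, Credits, Term}.

Dept, Credits, Term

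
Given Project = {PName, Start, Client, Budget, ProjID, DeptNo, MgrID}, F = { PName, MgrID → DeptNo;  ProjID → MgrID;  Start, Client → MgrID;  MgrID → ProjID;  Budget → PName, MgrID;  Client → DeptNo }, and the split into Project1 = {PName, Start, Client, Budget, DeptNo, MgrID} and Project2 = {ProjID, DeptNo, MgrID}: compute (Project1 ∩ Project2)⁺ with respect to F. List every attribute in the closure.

Project1 ∩ Project2 = {DeptNo, MgrID}.
MgrID → ProjID applies, adding ProjID
Closure: {ProjID, DeptNo, MgrID}.

ProjID, DeptNo, MgrID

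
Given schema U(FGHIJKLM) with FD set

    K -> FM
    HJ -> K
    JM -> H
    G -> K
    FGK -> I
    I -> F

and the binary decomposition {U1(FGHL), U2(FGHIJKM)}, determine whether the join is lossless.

No

Common attributes: U1 ∩ U2 = {FGH}.
Closure of {FGH}: G → K applies, adding K; FGK → I applies, adding I; K → FM applies, adding M. So (FGH)⁺ = {FGHIKM}.
The closure contains neither all of U1 = {FGHL} nor all of U2 = {FGHIJKM}, so the common attributes are not a superkey of either fragment. The join is lossy.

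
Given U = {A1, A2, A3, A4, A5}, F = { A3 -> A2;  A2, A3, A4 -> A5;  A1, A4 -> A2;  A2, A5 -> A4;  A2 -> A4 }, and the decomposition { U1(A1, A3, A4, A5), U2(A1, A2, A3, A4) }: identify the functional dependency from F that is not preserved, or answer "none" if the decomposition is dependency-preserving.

none

A3 → A2 lies within U2.
A2, A3, A4 → A5: restricted closure across fragments reaches A5.
A1, A4 → A2 lies within U2.
A2, A5 → A4: restricted closure across fragments reaches A4.
A2 → A4 lies within U2.
Every dependency is enforceable on the fragments, so the decomposition is dependency-preserving.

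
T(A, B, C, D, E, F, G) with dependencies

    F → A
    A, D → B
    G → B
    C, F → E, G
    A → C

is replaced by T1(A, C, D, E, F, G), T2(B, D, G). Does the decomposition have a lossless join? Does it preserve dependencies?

Lossless test: (D, G)⁺ = {B, D, G}, which contains all of one fragment — lossless.
Dependency preservation: the restricted closure of {A, D} across the fragments never reaches {B}, so A, D → B cannot be enforced without a join — not preserved.

lossless but not dependency-preserving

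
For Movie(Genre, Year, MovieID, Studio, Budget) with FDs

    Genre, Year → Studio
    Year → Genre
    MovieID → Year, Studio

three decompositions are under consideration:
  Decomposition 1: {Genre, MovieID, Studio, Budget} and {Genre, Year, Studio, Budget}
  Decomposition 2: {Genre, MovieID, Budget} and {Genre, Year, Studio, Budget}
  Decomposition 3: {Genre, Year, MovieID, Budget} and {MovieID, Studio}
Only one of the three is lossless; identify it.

Decomposition 1: common = {Genre, Studio, Budget}, closure = {Genre, Studio, Budget} → lossy.
Decomposition 2: common = {Genre, Budget}, closure = {Genre, Budget} → lossy.
Decomposition 3: common = {MovieID}, closure = {Genre, Year, MovieID, Studio} → lossless.

Decomposition 3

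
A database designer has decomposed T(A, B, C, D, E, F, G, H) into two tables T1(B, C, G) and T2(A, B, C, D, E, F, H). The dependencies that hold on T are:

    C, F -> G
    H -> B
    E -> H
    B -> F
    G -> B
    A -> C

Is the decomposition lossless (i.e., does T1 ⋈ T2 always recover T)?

Common attributes: T1 ∩ T2 = {B, C}.
Closure of {B, C}: B → F applies, adding F; C, F → G applies, adding G. So (B, C)⁺ = {B, C, F, G}.
This closure contains every attribute of T1, so T1 ∩ T2 → T1. The join is lossless.

Yes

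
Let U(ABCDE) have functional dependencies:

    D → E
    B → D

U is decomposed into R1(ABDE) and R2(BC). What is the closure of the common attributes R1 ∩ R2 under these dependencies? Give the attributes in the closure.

BDE

R1 ∩ R2 = {B}.
B → D applies, adding D
D → E applies, adding E
Closure: {BDE}.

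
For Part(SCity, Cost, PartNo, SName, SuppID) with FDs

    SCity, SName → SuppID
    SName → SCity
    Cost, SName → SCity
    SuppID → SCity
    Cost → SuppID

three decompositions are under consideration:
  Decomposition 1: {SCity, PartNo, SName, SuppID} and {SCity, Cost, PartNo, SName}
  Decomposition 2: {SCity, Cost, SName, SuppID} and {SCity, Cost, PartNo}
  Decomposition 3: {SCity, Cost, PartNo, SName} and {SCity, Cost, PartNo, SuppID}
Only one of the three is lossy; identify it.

Decomposition 1: common = {SCity, PartNo, SName}, closure = {SCity, PartNo, SName, SuppID} → lossless.
Decomposition 2: common = {SCity, Cost}, closure = {SCity, Cost, SuppID} → lossy.
Decomposition 3: common = {SCity, Cost, PartNo}, closure = {SCity, Cost, PartNo, SuppID} → lossless.

Decomposition 2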